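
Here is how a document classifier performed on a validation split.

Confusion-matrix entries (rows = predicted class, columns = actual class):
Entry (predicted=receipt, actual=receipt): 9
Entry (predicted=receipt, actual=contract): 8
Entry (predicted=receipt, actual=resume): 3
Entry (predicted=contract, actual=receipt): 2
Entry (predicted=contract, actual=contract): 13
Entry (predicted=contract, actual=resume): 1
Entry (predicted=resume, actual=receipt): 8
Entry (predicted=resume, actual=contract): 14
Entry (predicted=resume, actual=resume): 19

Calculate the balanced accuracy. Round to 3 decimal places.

0.557

Balanced accuracy = mean of per-class recall.
  receipt: recall = 9/19 = 0.4737
  contract: recall = 13/35 = 0.3714
  resume: recall = 19/23 = 0.8261
Mean = (0.4737 + 0.3714 + 0.8261) / 3 = 0.557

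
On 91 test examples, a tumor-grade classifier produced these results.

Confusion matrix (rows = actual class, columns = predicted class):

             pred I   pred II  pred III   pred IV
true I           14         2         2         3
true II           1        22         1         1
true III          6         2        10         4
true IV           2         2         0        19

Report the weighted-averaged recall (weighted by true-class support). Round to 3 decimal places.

0.714

Per-class recall (TP/(TP+FN)):
  I: TP=14, FN=2+2+3=7 → 14/21 = 0.6667
  II: TP=22, FN=1+1+1=3 → 22/25 = 0.8800
  III: TP=10, FN=6+2+4=12 → 10/22 = 0.4545
  IV: TP=19, FN=2+2+0=4 → 19/23 = 0.8261
Weighted-recall = Σ (supportᵢ/N)·recallᵢ with N=91: (21/91)·0.6667 + (25/91)·0.8800 + (22/91)·0.4545 + (23/91)·0.8261 = 0.714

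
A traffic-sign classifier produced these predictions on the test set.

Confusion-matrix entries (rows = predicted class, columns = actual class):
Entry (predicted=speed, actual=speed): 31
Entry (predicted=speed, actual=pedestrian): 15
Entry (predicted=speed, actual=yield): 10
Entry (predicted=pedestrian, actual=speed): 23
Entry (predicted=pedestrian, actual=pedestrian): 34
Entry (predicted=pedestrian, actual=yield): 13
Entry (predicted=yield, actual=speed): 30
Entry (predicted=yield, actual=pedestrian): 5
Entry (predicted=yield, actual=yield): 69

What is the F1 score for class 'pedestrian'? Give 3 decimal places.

Treat 'pedestrian' as positive and all other classes as negative.
F1 score = 2·TP/(2·TP+FP+FN).
pedestrian: TP=34, FP=23+13=36, FN=15+5=20 → 68/124 = 0.5484

0.548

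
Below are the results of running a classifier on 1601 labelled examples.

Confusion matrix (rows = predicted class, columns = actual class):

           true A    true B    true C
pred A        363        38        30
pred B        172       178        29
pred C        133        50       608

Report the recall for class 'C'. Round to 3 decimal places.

0.912

Treat 'C' as positive and all other classes as negative.
recall = TP/(TP+FN).
C: TP=608, FN=30+29=59 → 608/667 = 0.9115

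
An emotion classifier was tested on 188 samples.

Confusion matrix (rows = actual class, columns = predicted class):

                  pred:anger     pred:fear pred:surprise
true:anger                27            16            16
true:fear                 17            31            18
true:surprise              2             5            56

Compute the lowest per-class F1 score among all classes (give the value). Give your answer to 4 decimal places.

Per-class F1 score (2·TP/(2·TP+FP+FN)):
  anger: TP=27, FP=17+2=19, FN=16+16=32 → 54/105 = 0.51429
  fear: TP=31, FP=16+5=21, FN=17+18=35 → 62/118 = 0.52542
  surprise: TP=56, FP=16+18=34, FN=2+5=7 → 112/153 = 0.73203
Lowest is class 'anger' with F1 score = 0.5143.

0.5143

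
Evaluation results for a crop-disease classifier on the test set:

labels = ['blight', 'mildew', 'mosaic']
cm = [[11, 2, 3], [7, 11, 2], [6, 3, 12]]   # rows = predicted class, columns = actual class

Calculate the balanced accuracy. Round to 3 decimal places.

0.617

Balanced accuracy = mean of per-class recall.
  blight: recall = 11/24 = 0.4583
  mildew: recall = 11/16 = 0.6875
  mosaic: recall = 12/17 = 0.7059
Mean = (0.4583 + 0.6875 + 0.7059) / 3 = 0.617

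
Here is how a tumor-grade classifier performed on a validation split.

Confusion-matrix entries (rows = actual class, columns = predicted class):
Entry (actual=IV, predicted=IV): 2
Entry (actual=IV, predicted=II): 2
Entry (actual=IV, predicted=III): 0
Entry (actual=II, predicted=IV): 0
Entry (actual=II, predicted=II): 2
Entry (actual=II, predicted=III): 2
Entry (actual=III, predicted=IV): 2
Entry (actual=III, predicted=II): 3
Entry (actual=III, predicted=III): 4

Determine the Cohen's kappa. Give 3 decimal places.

0.199

Observed agreement pₒ = trace/N = 8/17 = 0.4706
Expected agreement pₑ = Σ (rowᵢ·colᵢ)/N² = (4·4 + 4·7 + 9·6)/17² = 0.3391
κ = (pₒ − pₑ)/(1 − pₑ) = (0.4706 − 0.3391)/(1 − 0.3391) = 0.199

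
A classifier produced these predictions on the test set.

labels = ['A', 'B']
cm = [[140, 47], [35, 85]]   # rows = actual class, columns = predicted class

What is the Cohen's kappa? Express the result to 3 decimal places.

Observed agreement pₒ = trace/N = 225/307 = 0.7329
Expected agreement pₑ = Σ (rowᵢ·colᵢ)/N² = (187·175 + 120·132)/307² = 0.5153
κ = (pₒ − pₑ)/(1 − pₑ) = (0.7329 − 0.5153)/(1 − 0.5153) = 0.449

0.449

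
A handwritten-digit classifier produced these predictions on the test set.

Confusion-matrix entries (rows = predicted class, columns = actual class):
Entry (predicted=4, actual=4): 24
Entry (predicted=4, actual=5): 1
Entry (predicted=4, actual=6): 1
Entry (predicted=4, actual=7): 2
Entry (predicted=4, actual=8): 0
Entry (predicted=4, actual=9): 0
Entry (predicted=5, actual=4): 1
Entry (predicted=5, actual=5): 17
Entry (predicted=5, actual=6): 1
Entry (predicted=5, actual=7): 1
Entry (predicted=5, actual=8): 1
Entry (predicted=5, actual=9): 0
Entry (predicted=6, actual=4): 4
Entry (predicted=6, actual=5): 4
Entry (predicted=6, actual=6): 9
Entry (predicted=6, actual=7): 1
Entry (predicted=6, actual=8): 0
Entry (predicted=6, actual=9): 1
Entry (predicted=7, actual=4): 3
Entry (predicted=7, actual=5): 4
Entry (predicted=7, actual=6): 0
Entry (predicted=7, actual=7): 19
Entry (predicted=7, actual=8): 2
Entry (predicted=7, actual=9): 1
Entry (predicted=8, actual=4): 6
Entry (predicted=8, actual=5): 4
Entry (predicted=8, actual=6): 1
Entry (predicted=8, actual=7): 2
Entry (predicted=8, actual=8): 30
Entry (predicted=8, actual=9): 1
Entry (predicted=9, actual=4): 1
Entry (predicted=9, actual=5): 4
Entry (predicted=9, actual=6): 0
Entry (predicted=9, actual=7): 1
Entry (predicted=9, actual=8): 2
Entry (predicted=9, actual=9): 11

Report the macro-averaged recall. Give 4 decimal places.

Per-class recall (TP/(TP+FN)):
  4: TP=24, FN=1+4+3+6+1=15 → 24/39 = 0.61538
  5: TP=17, FN=1+4+4+4+4=17 → 17/34 = 0.50000
  6: TP=9, FN=1+1+0+1+0=3 → 9/12 = 0.75000
  7: TP=19, FN=2+1+1+2+1=7 → 19/26 = 0.73077
  8: TP=30, FN=0+1+0+2+2=5 → 30/35 = 0.85714
  9: TP=11, FN=0+0+1+1+1=3 → 11/14 = 0.78571
Macro-recall = mean = (0.61538 + 0.50000 + 0.75000 + 0.73077 + 0.85714 + 0.78571) / 6 = 0.7065

0.7065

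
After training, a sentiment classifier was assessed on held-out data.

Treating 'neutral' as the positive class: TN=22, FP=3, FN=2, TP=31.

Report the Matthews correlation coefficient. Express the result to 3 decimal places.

0.824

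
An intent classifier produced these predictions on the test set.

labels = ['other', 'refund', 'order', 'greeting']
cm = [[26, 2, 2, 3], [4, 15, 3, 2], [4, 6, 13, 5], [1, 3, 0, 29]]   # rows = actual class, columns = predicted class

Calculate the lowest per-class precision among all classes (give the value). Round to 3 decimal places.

0.577

Per-class precision (TP/(TP+FP)):
  other: TP=26, FP=4+4+1=9 → 26/35 = 0.7429
  refund: TP=15, FP=2+6+3=11 → 15/26 = 0.5769
  order: TP=13, FP=2+3+0=5 → 13/18 = 0.7222
  greeting: TP=29, FP=3+2+5=10 → 29/39 = 0.7436
Lowest is class 'refund' with precision = 0.577.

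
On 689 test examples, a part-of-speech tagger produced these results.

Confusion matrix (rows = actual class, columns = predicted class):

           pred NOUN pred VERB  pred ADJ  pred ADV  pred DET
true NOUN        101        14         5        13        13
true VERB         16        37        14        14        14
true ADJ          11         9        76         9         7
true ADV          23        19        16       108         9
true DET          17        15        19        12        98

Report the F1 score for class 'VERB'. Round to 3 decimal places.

0.392

Take TP from the diagonal, FP from the rest of the 'VERB' prediction marginal, FN from the rest of the 'VERB' actual marginal.
F1 score = 2·TP/(2·TP+FP+FN).
VERB: TP=37, FP=14+9+19+15=57, FN=16+14+14+14=58 → 74/189 = 0.3915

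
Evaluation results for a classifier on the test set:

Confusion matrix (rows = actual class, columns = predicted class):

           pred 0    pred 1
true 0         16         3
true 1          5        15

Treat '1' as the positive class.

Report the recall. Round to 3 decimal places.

0.750

Recall = TP/(TP+FN) = 15/(15+5) = 15/20 = 0.750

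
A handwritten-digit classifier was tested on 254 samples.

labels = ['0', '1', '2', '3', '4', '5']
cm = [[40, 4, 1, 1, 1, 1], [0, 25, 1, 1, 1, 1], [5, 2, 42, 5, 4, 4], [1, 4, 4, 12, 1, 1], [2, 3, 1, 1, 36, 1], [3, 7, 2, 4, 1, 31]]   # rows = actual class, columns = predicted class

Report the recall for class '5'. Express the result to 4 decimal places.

0.6458

One-vs-rest for '5': TP = diagonal; FP = other classes predicted '5'; FN = '5' predicted as other.
recall = TP/(TP+FN).
5: TP=31, FN=3+7+2+4+1=17 → 31/48 = 0.64583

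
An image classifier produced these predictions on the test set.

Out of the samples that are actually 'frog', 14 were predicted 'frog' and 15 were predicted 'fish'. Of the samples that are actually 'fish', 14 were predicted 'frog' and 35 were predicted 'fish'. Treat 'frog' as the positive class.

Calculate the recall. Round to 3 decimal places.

Recall = TP/(TP+FN) = 14/(14+15) = 14/29 = 0.483

0.483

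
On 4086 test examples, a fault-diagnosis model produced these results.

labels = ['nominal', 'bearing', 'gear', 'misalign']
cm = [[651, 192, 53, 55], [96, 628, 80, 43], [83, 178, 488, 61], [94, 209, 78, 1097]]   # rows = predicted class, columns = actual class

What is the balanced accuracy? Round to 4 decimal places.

0.6991

Balanced accuracy = mean of per-class recall.
  nominal: recall = 651/924 = 0.70455
  bearing: recall = 628/1207 = 0.52030
  gear: recall = 488/699 = 0.69814
  misalign: recall = 1097/1256 = 0.87341
Mean = (0.70455 + 0.52030 + 0.69814 + 0.87341) / 4 = 0.6991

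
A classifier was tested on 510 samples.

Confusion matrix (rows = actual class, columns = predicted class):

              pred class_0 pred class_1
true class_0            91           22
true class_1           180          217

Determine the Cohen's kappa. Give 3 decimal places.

Observed agreement pₒ = trace/N = 308/510 = 0.6039
Expected agreement pₑ = Σ (rowᵢ·colᵢ)/N² = (113·271 + 397·239)/510² = 0.4825
κ = (pₒ − pₑ)/(1 − pₑ) = (0.6039 − 0.4825)/(1 − 0.4825) = 0.235

0.235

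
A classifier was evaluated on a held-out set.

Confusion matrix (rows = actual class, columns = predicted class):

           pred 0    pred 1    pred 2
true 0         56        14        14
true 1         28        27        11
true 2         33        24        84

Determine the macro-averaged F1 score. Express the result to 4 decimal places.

Per-class F1 score (2·TP/(2·TP+FP+FN)):
  0: TP=56, FP=28+33=61, FN=14+14=28 → 112/201 = 0.55721
  1: TP=27, FP=14+24=38, FN=28+11=39 → 54/131 = 0.41221
  2: TP=84, FP=14+11=25, FN=33+24=57 → 168/250 = 0.67200
Macro-F1 score = mean = (0.55721 + 0.41221 + 0.67200) / 3 = 0.5471

0.5471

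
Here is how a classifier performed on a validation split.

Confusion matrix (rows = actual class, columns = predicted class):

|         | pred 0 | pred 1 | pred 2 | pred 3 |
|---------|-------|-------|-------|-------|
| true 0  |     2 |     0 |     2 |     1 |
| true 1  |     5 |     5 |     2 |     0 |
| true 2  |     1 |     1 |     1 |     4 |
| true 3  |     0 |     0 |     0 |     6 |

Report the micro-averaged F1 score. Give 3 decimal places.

Micro-averaging pools counts across classes: ΣTP=14, ΣFP=16, ΣFN=16.
Micro-F1 score = 2·TP/(2·TP+FP+FN) on pooled counts = 0.467 (equals overall accuracy in single-label multiclass).

0.467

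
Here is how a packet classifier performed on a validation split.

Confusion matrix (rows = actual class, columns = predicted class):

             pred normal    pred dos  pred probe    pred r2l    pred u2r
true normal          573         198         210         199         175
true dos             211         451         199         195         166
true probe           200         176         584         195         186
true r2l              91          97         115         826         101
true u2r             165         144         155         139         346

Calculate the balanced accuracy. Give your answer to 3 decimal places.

Balanced accuracy = mean of per-class recall.
  normal: recall = 573/1355 = 0.4229
  dos: recall = 451/1222 = 0.3691
  probe: recall = 584/1341 = 0.4355
  r2l: recall = 826/1230 = 0.6715
  u2r: recall = 346/949 = 0.3646
Mean = (0.4229 + 0.3691 + 0.4355 + 0.6715 + 0.3646) / 5 = 0.453

0.453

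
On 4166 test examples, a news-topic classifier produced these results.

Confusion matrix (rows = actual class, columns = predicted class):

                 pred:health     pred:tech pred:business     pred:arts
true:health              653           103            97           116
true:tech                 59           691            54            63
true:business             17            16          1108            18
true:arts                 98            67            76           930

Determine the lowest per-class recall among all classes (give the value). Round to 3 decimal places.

0.674

Per-class recall (TP/(TP+FN)):
  health: TP=653, FN=103+97+116=316 → 653/969 = 0.6739
  tech: TP=691, FN=59+54+63=176 → 691/867 = 0.7970
  business: TP=1108, FN=17+16+18=51 → 1108/1159 = 0.9560
  arts: TP=930, FN=98+67+76=241 → 930/1171 = 0.7942
Lowest is class 'health' with recall = 0.674.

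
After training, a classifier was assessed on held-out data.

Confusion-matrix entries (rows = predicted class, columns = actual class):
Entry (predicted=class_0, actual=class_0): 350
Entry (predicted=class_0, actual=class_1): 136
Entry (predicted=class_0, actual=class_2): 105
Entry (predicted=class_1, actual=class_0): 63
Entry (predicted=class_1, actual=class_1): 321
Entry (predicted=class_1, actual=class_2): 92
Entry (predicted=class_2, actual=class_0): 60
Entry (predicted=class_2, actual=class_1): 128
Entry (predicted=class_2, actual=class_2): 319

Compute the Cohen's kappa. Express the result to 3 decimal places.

Observed agreement pₒ = trace/N = 990/1574 = 0.6290
Expected agreement pₑ = Σ (rowᵢ·colᵢ)/N² = (473·591 + 585·476 + 516·507)/1574² = 0.3308
κ = (pₒ − pₑ)/(1 − pₑ) = (0.6290 − 0.3308)/(1 − 0.3308) = 0.446

0.446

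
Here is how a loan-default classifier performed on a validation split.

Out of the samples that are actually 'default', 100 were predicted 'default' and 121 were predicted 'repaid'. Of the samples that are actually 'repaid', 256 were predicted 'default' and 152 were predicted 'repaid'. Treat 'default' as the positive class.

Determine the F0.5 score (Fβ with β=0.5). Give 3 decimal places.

Fβ = (1+β²)·TP / ((1+β²)·TP + β²·FN + FP), with β²=1/4
= 1.25·100 / (1.25·100 + 0.25·121 + 256) = 0.304

0.304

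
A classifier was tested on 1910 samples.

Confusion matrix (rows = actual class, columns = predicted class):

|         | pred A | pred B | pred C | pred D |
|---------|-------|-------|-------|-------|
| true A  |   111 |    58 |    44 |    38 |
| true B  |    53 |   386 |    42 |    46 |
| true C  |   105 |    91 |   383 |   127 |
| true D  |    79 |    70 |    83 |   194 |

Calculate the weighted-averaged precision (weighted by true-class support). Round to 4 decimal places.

0.5813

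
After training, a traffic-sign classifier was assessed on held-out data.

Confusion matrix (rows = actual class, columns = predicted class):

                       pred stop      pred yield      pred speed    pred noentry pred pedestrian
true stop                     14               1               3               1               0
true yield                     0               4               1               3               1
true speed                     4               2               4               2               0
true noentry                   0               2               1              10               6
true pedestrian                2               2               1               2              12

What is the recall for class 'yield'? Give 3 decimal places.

Treat 'yield' as positive and all other classes as negative.
recall = TP/(TP+FN).
yield: TP=4, FN=0+1+3+1=5 → 4/9 = 0.4444

0.444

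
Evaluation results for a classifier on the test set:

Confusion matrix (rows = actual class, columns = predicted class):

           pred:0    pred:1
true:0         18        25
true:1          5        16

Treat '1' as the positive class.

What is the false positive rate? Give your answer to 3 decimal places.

FPR = FP/(FP+TN) = 25/(25+18) = 0.581

0.581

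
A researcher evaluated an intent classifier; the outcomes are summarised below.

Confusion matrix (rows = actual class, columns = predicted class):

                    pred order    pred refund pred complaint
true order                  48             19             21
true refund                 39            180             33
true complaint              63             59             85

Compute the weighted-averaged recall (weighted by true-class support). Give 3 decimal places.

0.572

Per-class recall (TP/(TP+FN)):
  order: TP=48, FN=19+21=40 → 48/88 = 0.5455
  refund: TP=180, FN=39+33=72 → 180/252 = 0.7143
  complaint: TP=85, FN=63+59=122 → 85/207 = 0.4106
Weighted-recall = Σ (supportᵢ/N)·recallᵢ with N=547: (88/547)·0.5455 + (252/547)·0.7143 + (207/547)·0.4106 = 0.572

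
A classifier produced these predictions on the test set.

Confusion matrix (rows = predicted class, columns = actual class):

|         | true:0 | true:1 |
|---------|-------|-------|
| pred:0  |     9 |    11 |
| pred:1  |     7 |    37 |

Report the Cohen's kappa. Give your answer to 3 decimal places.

Observed agreement pₒ = trace/N = 46/64 = 0.7188
Expected agreement pₑ = Σ (rowᵢ·colᵢ)/N² = (16·20 + 48·44)/64² = 0.5938
κ = (pₒ − pₑ)/(1 − pₑ) = (0.7188 − 0.5938)/(1 − 0.5938) = 0.308

0.308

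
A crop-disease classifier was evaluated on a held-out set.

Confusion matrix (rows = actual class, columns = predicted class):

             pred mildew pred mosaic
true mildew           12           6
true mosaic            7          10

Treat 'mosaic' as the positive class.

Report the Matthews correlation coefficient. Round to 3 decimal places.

0.256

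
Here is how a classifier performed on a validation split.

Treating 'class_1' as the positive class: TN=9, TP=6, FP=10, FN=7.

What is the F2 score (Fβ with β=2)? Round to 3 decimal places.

0.441

Fβ = (1+β²)·TP / ((1+β²)·TP + β²·FN + FP), with β²=4
= 5·6 / (5·6 + 4·7 + 10) = 0.441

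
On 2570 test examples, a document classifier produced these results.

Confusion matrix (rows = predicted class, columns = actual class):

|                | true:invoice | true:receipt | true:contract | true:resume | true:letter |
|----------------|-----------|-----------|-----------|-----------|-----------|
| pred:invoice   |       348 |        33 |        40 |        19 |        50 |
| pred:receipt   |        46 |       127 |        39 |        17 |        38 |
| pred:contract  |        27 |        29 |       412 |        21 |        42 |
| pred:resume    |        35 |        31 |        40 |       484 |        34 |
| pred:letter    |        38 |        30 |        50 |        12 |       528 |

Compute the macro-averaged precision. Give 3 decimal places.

0.708

Per-class precision (TP/(TP+FP)):
  invoice: TP=348, FP=33+40+19+50=142 → 348/490 = 0.7102
  receipt: TP=127, FP=46+39+17+38=140 → 127/267 = 0.4757
  contract: TP=412, FP=27+29+21+42=119 → 412/531 = 0.7759
  resume: TP=484, FP=35+31+40+34=140 → 484/624 = 0.7756
  letter: TP=528, FP=38+30+50+12=130 → 528/658 = 0.8024
Macro-precision = mean = (0.7102 + 0.4757 + 0.7759 + 0.7756 + 0.8024) / 5 = 0.708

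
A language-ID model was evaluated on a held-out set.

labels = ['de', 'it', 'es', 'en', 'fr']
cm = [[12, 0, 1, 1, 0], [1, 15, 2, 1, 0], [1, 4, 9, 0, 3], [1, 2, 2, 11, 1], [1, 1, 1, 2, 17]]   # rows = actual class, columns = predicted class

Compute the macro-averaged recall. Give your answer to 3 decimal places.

0.719

Per-class recall (TP/(TP+FN)):
  de: TP=12, FN=0+1+1+0=2 → 12/14 = 0.8571
  it: TP=15, FN=1+2+1+0=4 → 15/19 = 0.7895
  es: TP=9, FN=1+4+0+3=8 → 9/17 = 0.5294
  en: TP=11, FN=1+2+2+1=6 → 11/17 = 0.6471
  fr: TP=17, FN=1+1+1+2=5 → 17/22 = 0.7727
Macro-recall = mean = (0.8571 + 0.7895 + 0.5294 + 0.6471 + 0.7727) / 5 = 0.719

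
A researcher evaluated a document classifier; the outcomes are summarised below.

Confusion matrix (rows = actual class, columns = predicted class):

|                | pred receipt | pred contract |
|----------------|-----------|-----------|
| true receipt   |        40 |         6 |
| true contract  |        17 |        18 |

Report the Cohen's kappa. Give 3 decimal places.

0.399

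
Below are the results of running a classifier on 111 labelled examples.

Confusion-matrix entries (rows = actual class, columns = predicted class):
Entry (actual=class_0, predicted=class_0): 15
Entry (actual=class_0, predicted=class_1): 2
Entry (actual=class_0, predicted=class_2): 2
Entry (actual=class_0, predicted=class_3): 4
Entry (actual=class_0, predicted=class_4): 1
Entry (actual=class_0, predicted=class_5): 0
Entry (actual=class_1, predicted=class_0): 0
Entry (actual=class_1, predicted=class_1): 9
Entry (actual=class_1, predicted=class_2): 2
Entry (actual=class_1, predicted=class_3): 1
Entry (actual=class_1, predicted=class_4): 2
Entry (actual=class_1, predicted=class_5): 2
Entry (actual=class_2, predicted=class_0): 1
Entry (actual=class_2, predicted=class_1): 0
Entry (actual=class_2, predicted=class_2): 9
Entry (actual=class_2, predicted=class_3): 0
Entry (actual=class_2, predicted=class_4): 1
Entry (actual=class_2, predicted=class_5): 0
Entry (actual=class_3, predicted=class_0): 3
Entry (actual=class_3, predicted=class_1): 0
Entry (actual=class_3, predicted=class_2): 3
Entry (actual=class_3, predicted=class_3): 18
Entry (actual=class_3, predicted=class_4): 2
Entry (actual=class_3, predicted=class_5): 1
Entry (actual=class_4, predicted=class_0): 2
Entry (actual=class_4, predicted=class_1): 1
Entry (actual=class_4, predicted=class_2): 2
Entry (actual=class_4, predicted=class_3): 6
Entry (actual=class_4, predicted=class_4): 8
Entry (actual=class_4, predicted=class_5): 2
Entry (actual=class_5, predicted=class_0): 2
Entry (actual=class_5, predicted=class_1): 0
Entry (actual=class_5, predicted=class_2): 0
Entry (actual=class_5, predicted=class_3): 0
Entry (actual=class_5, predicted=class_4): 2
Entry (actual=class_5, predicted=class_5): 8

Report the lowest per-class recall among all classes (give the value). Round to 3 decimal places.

Per-class recall (TP/(TP+FN)):
  class_0: TP=15, FN=2+2+4+1+0=9 → 15/24 = 0.6250
  class_1: TP=9, FN=0+2+1+2+2=7 → 9/16 = 0.5625
  class_2: TP=9, FN=1+0+0+1+0=2 → 9/11 = 0.8182
  class_3: TP=18, FN=3+0+3+2+1=9 → 18/27 = 0.6667
  class_4: TP=8, FN=2+1+2+6+2=13 → 8/21 = 0.3810
  class_5: TP=8, FN=2+0+0+0+2=4 → 8/12 = 0.6667
Lowest is class 'class_4' with recall = 0.381.

0.381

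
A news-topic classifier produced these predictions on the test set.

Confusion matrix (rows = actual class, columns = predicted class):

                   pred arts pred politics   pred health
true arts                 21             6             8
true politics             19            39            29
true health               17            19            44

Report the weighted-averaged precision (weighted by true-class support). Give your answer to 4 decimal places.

Per-class precision (TP/(TP+FP)):
  arts: TP=21, FP=19+17=36 → 21/57 = 0.36842
  politics: TP=39, FP=6+19=25 → 39/64 = 0.60938
  health: TP=44, FP=8+29=37 → 44/81 = 0.54321
Weighted-precision = Σ (supportᵢ/N)·precisionᵢ with N=202: (35/202)·0.36842 + (87/202)·0.60938 + (80/202)·0.54321 = 0.5414

0.5414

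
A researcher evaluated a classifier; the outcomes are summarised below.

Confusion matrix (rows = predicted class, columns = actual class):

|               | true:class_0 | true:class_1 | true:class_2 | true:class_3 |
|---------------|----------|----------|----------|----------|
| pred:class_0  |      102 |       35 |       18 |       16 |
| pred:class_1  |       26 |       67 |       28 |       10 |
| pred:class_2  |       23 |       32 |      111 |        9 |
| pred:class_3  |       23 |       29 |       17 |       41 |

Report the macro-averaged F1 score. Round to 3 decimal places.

0.531

Per-class F1 score (2·TP/(2·TP+FP+FN)):
  class_0: TP=102, FP=35+18+16=69, FN=26+23+23=72 → 204/345 = 0.5913
  class_1: TP=67, FP=26+28+10=64, FN=35+32+29=96 → 134/294 = 0.4558
  class_2: TP=111, FP=23+32+9=64, FN=18+28+17=63 → 222/349 = 0.6361
  class_3: TP=41, FP=23+29+17=69, FN=16+10+9=35 → 82/186 = 0.4409
Macro-F1 score = mean = (0.5913 + 0.4558 + 0.6361 + 0.4409) / 4 = 0.531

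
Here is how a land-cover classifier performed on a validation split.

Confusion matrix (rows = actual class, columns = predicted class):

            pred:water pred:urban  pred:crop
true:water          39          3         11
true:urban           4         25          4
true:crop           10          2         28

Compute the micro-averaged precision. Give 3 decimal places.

Micro-averaging pools counts across classes: ΣTP=92, ΣFP=34, ΣFN=34.
Micro-precision = TP/(TP+FP) on pooled counts = 0.730 (equals overall accuracy in single-label multiclass).

0.730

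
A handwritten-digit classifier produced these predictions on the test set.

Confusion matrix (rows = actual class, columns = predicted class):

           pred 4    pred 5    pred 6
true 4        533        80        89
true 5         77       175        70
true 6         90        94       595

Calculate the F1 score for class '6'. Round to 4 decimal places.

Take TP from the diagonal, FP from the rest of the '6' prediction marginal, FN from the rest of the '6' actual marginal.
F1 score = 2·TP/(2·TP+FP+FN).
6: TP=595, FP=89+70=159, FN=90+94=184 → 1190/1533 = 0.77626

0.7763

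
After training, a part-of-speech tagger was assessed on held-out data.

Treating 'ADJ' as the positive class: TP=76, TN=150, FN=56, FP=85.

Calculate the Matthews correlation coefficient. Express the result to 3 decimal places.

0.207

MCC = (TP·TN − FP·FN) / √((TP+FP)(TP+FN)(TN+FP)(TN+FN))
Numerator = 76·150 − 85·56 = 6640
Denominator = √(161·132·235·206) = √1028809320 = 32075.0576
MCC = 6640 / 32075.0576 = 0.207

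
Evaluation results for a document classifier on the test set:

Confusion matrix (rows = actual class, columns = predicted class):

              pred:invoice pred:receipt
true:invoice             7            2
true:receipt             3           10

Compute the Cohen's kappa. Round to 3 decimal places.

Observed agreement pₒ = trace/N = 17/22 = 0.7727
Expected agreement pₑ = Σ (rowᵢ·colᵢ)/N² = (9·10 + 13·12)/22² = 0.5083
κ = (pₒ − pₑ)/(1 − pₑ) = (0.7727 − 0.5083)/(1 − 0.5083) = 0.538

0.538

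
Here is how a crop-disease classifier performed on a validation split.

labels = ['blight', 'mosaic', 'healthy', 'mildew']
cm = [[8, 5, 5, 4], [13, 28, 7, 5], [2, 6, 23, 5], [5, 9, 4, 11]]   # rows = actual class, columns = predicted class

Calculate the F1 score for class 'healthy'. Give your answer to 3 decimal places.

0.613

One-vs-rest for 'healthy': TP = diagonal; FP = other classes predicted 'healthy'; FN = 'healthy' predicted as other.
F1 score = 2·TP/(2·TP+FP+FN).
healthy: TP=23, FP=5+7+4=16, FN=2+6+5=13 → 46/75 = 0.6133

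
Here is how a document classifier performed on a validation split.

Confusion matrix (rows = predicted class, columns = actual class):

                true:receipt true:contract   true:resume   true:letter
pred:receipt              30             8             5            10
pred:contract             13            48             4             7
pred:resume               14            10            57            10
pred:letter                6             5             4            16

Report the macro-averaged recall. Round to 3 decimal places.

Per-class recall (TP/(TP+FN)):
  receipt: TP=30, FN=13+14+6=33 → 30/63 = 0.4762
  contract: TP=48, FN=8+10+5=23 → 48/71 = 0.6761
  resume: TP=57, FN=5+4+4=13 → 57/70 = 0.8143
  letter: TP=16, FN=10+7+10=27 → 16/43 = 0.3721
Macro-recall = mean = (0.4762 + 0.6761 + 0.8143 + 0.3721) / 4 = 0.585

0.585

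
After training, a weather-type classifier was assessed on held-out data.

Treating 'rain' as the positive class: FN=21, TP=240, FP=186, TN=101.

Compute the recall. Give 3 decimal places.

0.920

Recall = TP/(TP+FN) = 240/(240+21) = 240/261 = 0.920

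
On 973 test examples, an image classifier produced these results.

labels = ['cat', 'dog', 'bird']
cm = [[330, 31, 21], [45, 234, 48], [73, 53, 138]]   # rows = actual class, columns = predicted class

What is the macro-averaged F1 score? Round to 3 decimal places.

0.702

Per-class F1 score (2·TP/(2·TP+FP+FN)):
  cat: TP=330, FP=45+73=118, FN=31+21=52 → 660/830 = 0.7952
  dog: TP=234, FP=31+53=84, FN=45+48=93 → 468/645 = 0.7256
  bird: TP=138, FP=21+48=69, FN=73+53=126 → 276/471 = 0.5860
Macro-F1 score = mean = (0.7952 + 0.7256 + 0.5860) / 3 = 0.702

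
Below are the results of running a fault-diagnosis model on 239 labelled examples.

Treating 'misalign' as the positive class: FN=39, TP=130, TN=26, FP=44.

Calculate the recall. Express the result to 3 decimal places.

Recall = TP/(TP+FN) = 130/(130+39) = 130/169 = 0.769

0.769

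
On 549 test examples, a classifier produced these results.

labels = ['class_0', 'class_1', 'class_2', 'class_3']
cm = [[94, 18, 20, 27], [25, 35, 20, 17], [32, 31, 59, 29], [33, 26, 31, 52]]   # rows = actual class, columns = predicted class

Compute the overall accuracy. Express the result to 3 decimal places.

Accuracy = trace / total = (94+35+59+52=240) / 549 = 240/549 = 0.437

0.437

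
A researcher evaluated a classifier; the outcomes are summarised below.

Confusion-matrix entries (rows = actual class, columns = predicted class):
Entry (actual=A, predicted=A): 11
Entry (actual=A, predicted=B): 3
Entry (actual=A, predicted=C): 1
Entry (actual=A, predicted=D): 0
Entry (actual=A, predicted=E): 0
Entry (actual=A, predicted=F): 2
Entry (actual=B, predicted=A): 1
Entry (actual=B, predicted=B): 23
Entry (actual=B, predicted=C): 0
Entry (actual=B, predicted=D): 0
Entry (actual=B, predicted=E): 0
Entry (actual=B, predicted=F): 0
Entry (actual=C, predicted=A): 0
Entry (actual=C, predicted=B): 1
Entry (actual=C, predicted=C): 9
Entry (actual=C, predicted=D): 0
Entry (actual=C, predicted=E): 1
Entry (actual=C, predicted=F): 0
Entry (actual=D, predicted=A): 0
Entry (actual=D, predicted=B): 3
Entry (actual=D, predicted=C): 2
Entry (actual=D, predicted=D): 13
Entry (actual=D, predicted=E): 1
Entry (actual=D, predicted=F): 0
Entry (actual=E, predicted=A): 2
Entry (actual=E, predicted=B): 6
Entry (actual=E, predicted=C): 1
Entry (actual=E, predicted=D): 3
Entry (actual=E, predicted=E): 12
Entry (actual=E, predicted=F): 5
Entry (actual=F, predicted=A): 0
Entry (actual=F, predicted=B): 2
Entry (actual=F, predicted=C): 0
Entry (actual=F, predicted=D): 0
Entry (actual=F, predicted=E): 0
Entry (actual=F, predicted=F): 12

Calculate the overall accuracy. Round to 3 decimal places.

0.702

Accuracy = trace / total = (11+23+9+13+12+12=80) / 114 = 80/114 = 0.702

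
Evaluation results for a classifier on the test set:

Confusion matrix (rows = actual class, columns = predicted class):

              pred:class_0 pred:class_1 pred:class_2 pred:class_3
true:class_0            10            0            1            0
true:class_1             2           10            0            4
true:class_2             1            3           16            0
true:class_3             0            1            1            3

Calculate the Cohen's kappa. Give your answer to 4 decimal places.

0.6519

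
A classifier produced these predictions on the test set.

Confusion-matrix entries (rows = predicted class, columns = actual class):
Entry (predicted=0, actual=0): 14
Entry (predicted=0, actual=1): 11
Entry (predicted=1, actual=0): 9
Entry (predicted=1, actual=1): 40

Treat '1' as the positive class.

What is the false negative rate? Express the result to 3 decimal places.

0.216

FNR = FN/(FN+TP) = 11/(11+40) = 0.216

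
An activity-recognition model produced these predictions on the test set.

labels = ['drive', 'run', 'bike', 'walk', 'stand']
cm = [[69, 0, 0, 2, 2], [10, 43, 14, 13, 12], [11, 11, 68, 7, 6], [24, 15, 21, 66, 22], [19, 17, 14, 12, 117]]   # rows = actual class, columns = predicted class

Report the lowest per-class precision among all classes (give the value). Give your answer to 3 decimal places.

Per-class precision (TP/(TP+FP)):
  drive: TP=69, FP=10+11+24+19=64 → 69/133 = 0.5188
  run: TP=43, FP=0+11+15+17=43 → 43/86 = 0.5000
  bike: TP=68, FP=0+14+21+14=49 → 68/117 = 0.5812
  walk: TP=66, FP=2+13+7+12=34 → 66/100 = 0.6600
  stand: TP=117, FP=2+12+6+22=42 → 117/159 = 0.7358
Lowest is class 'run' with precision = 0.500.

0.500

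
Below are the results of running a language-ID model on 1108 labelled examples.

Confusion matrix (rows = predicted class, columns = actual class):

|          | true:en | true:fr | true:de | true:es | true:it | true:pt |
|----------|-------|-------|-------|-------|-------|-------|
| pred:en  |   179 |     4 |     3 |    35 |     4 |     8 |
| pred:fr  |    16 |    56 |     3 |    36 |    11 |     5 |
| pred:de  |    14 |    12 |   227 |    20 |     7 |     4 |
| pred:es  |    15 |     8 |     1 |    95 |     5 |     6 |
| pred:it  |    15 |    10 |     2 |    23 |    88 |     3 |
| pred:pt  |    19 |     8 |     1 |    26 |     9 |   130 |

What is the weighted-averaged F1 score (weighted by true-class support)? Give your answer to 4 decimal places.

0.6898

Per-class F1 score (2·TP/(2·TP+FP+FN)):
  en: TP=179, FP=4+3+35+4+8=54, FN=16+14+15+15+19=79 → 358/491 = 0.72912
  fr: TP=56, FP=16+3+36+11+5=71, FN=4+12+8+10+8=42 → 112/225 = 0.49778
  de: TP=227, FP=14+12+20+7+4=57, FN=3+3+1+2+1=10 → 454/521 = 0.87140
  es: TP=95, FP=15+8+1+5+6=35, FN=35+36+20+23+26=140 → 190/365 = 0.52055
  it: TP=88, FP=15+10+2+23+3=53, FN=4+11+7+5+9=36 → 176/265 = 0.66415
  pt: TP=130, FP=19+8+1+26+9=63, FN=8+5+4+6+3=26 → 260/349 = 0.74499
Weighted-F1 score = Σ (supportᵢ/N)·F1 scoreᵢ with N=1108: (258/1108)·0.72912 + (98/1108)·0.49778 + (237/1108)·0.87140 + (235/1108)·0.52055 + (124/1108)·0.66415 + (156/1108)·0.74499 = 0.6898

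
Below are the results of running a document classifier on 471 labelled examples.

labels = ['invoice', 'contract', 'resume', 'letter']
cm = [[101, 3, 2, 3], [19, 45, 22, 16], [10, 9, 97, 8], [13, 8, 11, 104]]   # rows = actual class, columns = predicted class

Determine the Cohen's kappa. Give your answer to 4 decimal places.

Observed agreement pₒ = trace/N = 347/471 = 0.73673
Expected agreement pₑ = Σ (rowᵢ·colᵢ)/N² = (109·143 + 102·65 + 124·132 + 136·131)/471² = 0.25424
κ = (pₒ − pₑ)/(1 − pₑ) = (0.73673 − 0.25424)/(1 − 0.25424) = 0.6470

0.6470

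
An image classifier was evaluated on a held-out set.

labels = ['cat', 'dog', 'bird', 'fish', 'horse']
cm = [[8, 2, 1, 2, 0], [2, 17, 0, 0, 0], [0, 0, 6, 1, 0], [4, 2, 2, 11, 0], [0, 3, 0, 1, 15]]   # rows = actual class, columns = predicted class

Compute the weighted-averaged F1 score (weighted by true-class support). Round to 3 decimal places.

0.741

Per-class F1 score (2·TP/(2·TP+FP+FN)):
  cat: TP=8, FP=2+0+4+0=6, FN=2+1+2+0=5 → 16/27 = 0.5926
  dog: TP=17, FP=2+0+2+3=7, FN=2+0+0+0=2 → 34/43 = 0.7907
  bird: TP=6, FP=1+0+2+0=3, FN=0+0+1+0=1 → 12/16 = 0.7500
  fish: TP=11, FP=2+0+1+1=4, FN=4+2+2+0=8 → 22/34 = 0.6471
  horse: TP=15, FP=0+0+0+0=0, FN=0+3+0+1=4 → 30/34 = 0.8824
Weighted-F1 score = Σ (supportᵢ/N)·F1 scoreᵢ with N=77: (13/77)·0.5926 + (19/77)·0.7907 + (7/77)·0.7500 + (19/77)·0.6471 + (19/77)·0.8824 = 0.741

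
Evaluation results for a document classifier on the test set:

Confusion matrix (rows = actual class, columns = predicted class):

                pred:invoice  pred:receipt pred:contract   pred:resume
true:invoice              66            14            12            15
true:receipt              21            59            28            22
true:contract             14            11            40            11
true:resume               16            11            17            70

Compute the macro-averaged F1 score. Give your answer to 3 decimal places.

Per-class F1 score (2·TP/(2·TP+FP+FN)):
  invoice: TP=66, FP=21+14+16=51, FN=14+12+15=41 → 132/224 = 0.5893
  receipt: TP=59, FP=14+11+11=36, FN=21+28+22=71 → 118/225 = 0.5244
  contract: TP=40, FP=12+28+17=57, FN=14+11+11=36 → 80/173 = 0.4624
  resume: TP=70, FP=15+22+11=48, FN=16+11+17=44 → 140/232 = 0.6034
Macro-F1 score = mean = (0.5893 + 0.5244 + 0.4624 + 0.6034) / 4 = 0.545

0.545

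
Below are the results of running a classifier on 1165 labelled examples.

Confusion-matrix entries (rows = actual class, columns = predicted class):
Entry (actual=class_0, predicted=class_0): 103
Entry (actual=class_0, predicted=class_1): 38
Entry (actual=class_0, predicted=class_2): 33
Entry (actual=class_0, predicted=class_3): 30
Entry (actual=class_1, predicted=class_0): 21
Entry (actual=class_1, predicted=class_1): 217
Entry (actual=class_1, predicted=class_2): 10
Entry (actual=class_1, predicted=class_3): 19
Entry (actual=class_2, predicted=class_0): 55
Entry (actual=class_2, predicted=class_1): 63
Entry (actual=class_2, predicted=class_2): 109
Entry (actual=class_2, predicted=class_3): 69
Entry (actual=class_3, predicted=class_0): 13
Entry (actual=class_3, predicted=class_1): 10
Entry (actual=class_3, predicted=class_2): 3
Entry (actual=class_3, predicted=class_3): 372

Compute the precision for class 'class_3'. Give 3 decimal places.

One-vs-rest for 'class_3': TP = diagonal; FP = other classes predicted 'class_3'; FN = 'class_3' predicted as other.
precision = TP/(TP+FP).
class_3: TP=372, FP=30+19+69=118 → 372/490 = 0.7592

0.759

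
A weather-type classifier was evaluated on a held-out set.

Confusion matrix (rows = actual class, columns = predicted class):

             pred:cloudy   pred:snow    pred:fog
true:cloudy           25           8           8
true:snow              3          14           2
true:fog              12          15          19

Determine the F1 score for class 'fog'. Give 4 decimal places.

Treat 'fog' as positive and all other classes as negative.
F1 score = 2·TP/(2·TP+FP+FN).
fog: TP=19, FP=8+2=10, FN=12+15=27 → 38/75 = 0.50667

0.5067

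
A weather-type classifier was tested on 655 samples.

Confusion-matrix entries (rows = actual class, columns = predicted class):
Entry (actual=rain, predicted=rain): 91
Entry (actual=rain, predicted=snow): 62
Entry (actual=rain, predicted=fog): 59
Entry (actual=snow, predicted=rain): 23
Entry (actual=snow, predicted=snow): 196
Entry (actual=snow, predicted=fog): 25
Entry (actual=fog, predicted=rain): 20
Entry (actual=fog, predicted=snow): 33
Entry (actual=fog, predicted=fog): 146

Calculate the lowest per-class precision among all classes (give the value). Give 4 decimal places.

Per-class precision (TP/(TP+FP)):
  rain: TP=91, FP=23+20=43 → 91/134 = 0.67910
  snow: TP=196, FP=62+33=95 → 196/291 = 0.67354
  fog: TP=146, FP=59+25=84 → 146/230 = 0.63478
Lowest is class 'fog' with precision = 0.6348.

0.6348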